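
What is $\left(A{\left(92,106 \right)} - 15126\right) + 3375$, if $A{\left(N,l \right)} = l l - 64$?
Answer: $-579$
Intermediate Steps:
$A{\left(N,l \right)} = -64 + l^{2}$ ($A{\left(N,l \right)} = l^{2} - 64 = -64 + l^{2}$)
$\left(A{\left(92,106 \right)} - 15126\right) + 3375 = \left(\left(-64 + 106^{2}\right) - 15126\right) + 3375 = \left(\left(-64 + 11236\right) - 15126\right) + 3375 = \left(11172 - 15126\right) + 3375 = -3954 + 3375 = -579$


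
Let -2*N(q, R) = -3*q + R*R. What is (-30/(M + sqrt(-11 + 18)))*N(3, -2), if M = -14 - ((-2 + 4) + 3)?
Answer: 475/118 + 25*sqrt(7)/118 ≈ 4.5860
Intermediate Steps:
N(q, R) = -R**2/2 + 3*q/2 (N(q, R) = -(-3*q + R*R)/2 = -(-3*q + R**2)/2 = -(R**2 - 3*q)/2 = -R**2/2 + 3*q/2)
M = -19 (M = -14 - (2 + 3) = -14 - 1*5 = -14 - 5 = -19)
(-30/(M + sqrt(-11 + 18)))*N(3, -2) = (-30/(-19 + sqrt(-11 + 18)))*(-1/2*(-2)**2 + (3/2)*3) = (-30/(-19 + sqrt(7)))*(-1/2*4 + 9/2) = (-30/(-19 + sqrt(7)))*(-2 + 9/2) = -30/(-19 + sqrt(7))*(5/2) = -75/(-19 + sqrt(7))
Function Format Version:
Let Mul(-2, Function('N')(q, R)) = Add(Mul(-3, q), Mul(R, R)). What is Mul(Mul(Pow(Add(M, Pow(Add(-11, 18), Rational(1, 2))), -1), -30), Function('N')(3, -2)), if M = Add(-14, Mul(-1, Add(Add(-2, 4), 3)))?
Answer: Add(Rational(475, 118), Mul(Rational(25, 118), Pow(7, Rational(1, 2)))) ≈ 4.5860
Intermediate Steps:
Function('N')(q, R) = Add(Mul(Rational(-1, 2), Pow(R, 2)), Mul(Rational(3, 2), q)) (Function('N')(q, R) = Mul(Rational(-1, 2), Add(Mul(-3, q), Mul(R, R))) = Mul(Rational(-1, 2), Add(Mul(-3, q), Pow(R, 2))) = Mul(Rational(-1, 2), Add(Pow(R, 2), Mul(-3, q))) = Add(Mul(Rational(-1, 2), Pow(R, 2)), Mul(Rational(3, 2), q)))
M = -19 (M = Add(-14, Mul(-1, Add(2, 3))) = Add(-14, Mul(-1, 5)) = Add(-14, -5) = -19)
Mul(Mul(Pow(Add(M, Pow(Add(-11, 18), Rational(1, 2))), -1), -30), Function('N')(3, -2)) = Mul(Mul(Pow(Add(-19, Pow(Add(-11, 18), Rational(1, 2))), -1), -30), Add(Mul(Rational(-1, 2), Pow(-2, 2)), Mul(Rational(3, 2), 3))) = Mul(Mul(Pow(Add(-19, Pow(7, Rational(1, 2))), -1), -30), Add(Mul(Rational(-1, 2), 4), Rational(9, 2))) = Mul(Mul(-30, Pow(Add(-19, Pow(7, Rational(1, 2))), -1)), Add(-2, Rational(9, 2))) = Mul(Mul(-30, Pow(Add(-19, Pow(7, Rational(1, 2))), -1)), Rational(5, 2)) = Mul(-75, Pow(Add(-19, Pow(7, Rational(1, 2))), -1))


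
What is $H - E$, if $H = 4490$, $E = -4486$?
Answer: $8976$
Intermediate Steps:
$H - E = 4490 - -4486 = 4490 + 4486 = 8976$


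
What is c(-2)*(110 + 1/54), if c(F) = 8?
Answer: 23764/27 ≈ 880.15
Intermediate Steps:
c(-2)*(110 + 1/54) = 8*(110 + 1/54) = 8*(5941/54) = 23764/27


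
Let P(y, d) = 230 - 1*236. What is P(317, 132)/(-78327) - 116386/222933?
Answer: -1012758736/1940185899 ≈ -0.52199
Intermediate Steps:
P(y, d) = -6 (P(y, d) = 230 - 236 = -6)
P(317, 132)/(-78327) - 116386/222933 = -6/(-78327) - 116386/222933 = -6*(-1/78327) - 116386*1/222933 = 2/26109 - 116386/222933 = -1012758736/1940185899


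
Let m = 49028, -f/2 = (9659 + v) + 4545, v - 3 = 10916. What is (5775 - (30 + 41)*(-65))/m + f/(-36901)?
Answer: 1423431139/904591114 ≈ 1.5736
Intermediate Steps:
v = 10919 (v = 3 + 10916 = 10919)
f = -50246 (f = -2*((9659 + 10919) + 4545) = -2*(20578 + 4545) = -2*25123 = -50246)
(5775 - (30 + 41)*(-65))/m + f/(-36901) = (5775 - (30 + 41)*(-65))/49028 - 50246/(-36901) = (5775 - 71*(-65))*(1/49028) - 50246*(-1/36901) = (5775 - 1*(-4615))*(1/49028) + 50246/36901 = (5775 + 4615)*(1/49028) + 50246/36901 = 10390*(1/49028) + 50246/36901 = 5195/24514 + 50246/36901 = 1423431139/904591114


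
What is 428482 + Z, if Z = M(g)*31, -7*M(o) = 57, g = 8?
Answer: 2997607/7 ≈ 4.2823e+5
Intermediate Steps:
M(o) = -57/7 (M(o) = -1/7*57 = -57/7)
Z = -1767/7 (Z = -57/7*31 = -1767/7 ≈ -252.43)
428482 + Z = 428482 - 1767/7 = 2997607/7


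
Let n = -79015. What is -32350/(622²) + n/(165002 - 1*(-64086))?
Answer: -9495159015/22157620448 ≈ -0.42853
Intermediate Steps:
-32350/(622²) + n/(165002 - 1*(-64086)) = -32350/(622²) - 79015/(165002 - 1*(-64086)) = -32350/386884 - 79015/(165002 + 64086) = -32350*1/386884 - 79015/229088 = -16175/193442 - 79015*1/229088 = -16175/193442 - 79015/229088 = -9495159015/22157620448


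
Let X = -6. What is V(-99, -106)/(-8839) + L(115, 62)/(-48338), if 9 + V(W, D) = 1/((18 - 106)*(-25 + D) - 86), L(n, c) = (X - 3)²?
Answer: -803575163/1222176034311 ≈ -0.00065750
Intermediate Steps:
L(n, c) = 81 (L(n, c) = (-6 - 3)² = (-9)² = 81)
V(W, D) = -9 + 1/(2114 - 88*D) (V(W, D) = -9 + 1/((18 - 106)*(-25 + D) - 86) = -9 + 1/(-88*(-25 + D) - 86) = -9 + 1/((2200 - 88*D) - 86) = -9 + 1/(2114 - 88*D))
V(-99, -106)/(-8839) + L(115, 62)/(-48338) = ((19025 - 792*(-106))/(2*(-1057 + 44*(-106))))/(-8839) + 81/(-48338) = ((19025 + 83952)/(2*(-1057 - 4664)))*(-1/8839) + 81*(-1/48338) = ((½)*102977/(-5721))*(-1/8839) - 81/48338 = ((½)*(-1/5721)*102977)*(-1/8839) - 81/48338 = -102977/11442*(-1/8839) - 81/48338 = 102977/101135838 - 81/48338 = -803575163/1222176034311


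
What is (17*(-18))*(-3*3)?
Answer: 2754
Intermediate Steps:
(17*(-18))*(-3*3) = -306*(-9) = 2754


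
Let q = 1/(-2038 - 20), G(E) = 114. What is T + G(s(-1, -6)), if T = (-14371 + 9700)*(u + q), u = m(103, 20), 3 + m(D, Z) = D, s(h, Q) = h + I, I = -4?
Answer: -320350839/686 ≈ -4.6698e+5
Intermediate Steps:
s(h, Q) = -4 + h (s(h, Q) = h - 4 = -4 + h)
m(D, Z) = -3 + D
u = 100 (u = -3 + 103 = 100)
q = -1/2058 (q = 1/(-2058) = -1/2058 ≈ -0.00048591)
T = -320429043/686 (T = (-14371 + 9700)*(100 - 1/2058) = -4671*205799/2058 = -320429043/686 ≈ -4.6710e+5)
T + G(s(-1, -6)) = -320429043/686 + 114 = -320350839/686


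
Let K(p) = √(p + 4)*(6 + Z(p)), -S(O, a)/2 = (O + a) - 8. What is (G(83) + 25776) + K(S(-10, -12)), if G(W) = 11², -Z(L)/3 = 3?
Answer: 25873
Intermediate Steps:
Z(L) = -9 (Z(L) = -3*3 = -9)
G(W) = 121
S(O, a) = 16 - 2*O - 2*a (S(O, a) = -2*((O + a) - 8) = -2*(-8 + O + a) = 16 - 2*O - 2*a)
K(p) = -3*√(4 + p) (K(p) = √(p + 4)*(6 - 9) = √(4 + p)*(-3) = -3*√(4 + p))
(G(83) + 25776) + K(S(-10, -12)) = (121 + 25776) - 3*√(4 + (16 - 2*(-10) - 2*(-12))) = 25897 - 3*√(4 + (16 + 20 + 24)) = 25897 - 3*√(4 + 60) = 25897 - 3*√64 = 25897 - 3*8 = 25897 - 24 = 25873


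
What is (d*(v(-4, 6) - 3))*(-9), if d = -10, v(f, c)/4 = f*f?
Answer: 5490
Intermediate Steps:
v(f, c) = 4*f**2 (v(f, c) = 4*(f*f) = 4*f**2)
(d*(v(-4, 6) - 3))*(-9) = -10*(4*(-4)**2 - 3)*(-9) = -10*(4*16 - 3)*(-9) = -10*(64 - 3)*(-9) = -10*61*(-9) = -610*(-9) = 5490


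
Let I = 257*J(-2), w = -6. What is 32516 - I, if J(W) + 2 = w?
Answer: 34572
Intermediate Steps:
J(W) = -8 (J(W) = -2 - 6 = -8)
I = -2056 (I = 257*(-8) = -2056)
32516 - I = 32516 - 1*(-2056) = 32516 + 2056 = 34572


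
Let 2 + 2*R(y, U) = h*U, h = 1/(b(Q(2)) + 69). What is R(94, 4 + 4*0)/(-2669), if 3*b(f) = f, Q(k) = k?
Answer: 203/557821 ≈ 0.00036392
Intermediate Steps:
b(f) = f/3
h = 3/209 (h = 1/((1/3)*2 + 69) = 1/(2/3 + 69) = 1/(209/3) = 3/209 ≈ 0.014354)
R(y, U) = -1 + 3*U/418 (R(y, U) = -1 + (3*U/209)/2 = -1 + 3*U/418)
R(94, 4 + 4*0)/(-2669) = (-1 + 3*(4 + 4*0)/418)/(-2669) = (-1 + 3*(4 + 0)/418)*(-1/2669) = (-1 + (3/418)*4)*(-1/2669) = (-1 + 6/209)*(-1/2669) = -203/209*(-1/2669) = 203/557821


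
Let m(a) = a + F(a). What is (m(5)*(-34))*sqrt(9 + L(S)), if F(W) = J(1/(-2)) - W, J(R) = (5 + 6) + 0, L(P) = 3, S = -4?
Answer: -748*sqrt(3) ≈ -1295.6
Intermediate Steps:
J(R) = 11 (J(R) = 11 + 0 = 11)
F(W) = 11 - W
m(a) = 11 (m(a) = a + (11 - a) = 11)
(m(5)*(-34))*sqrt(9 + L(S)) = (11*(-34))*sqrt(9 + 3) = -748*sqrt(3)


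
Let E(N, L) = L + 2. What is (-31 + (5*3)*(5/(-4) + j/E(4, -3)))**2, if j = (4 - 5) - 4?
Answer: 10201/16 ≈ 637.56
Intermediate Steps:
j = -5 (j = -1 - 4 = -5)
E(N, L) = 2 + L
(-31 + (5*3)*(5/(-4) + j/E(4, -3)))**2 = (-31 + (5*3)*(5/(-4) - 5/(2 - 3)))**2 = (-31 + 15*(5*(-1/4) - 5/(-1)))**2 = (-31 + 15*(-5/4 - 5*(-1)))**2 = (-31 + 15*(-5/4 + 5))**2 = (-31 + 15*(15/4))**2 = (-31 + 225/4)**2 = (101/4)**2 = 10201/16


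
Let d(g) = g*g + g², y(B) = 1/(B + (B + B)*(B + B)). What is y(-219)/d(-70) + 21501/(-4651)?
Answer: -40377265420349/8734229175000 ≈ -4.6229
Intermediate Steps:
y(B) = 1/(B + 4*B²) (y(B) = 1/(B + (2*B)*(2*B)) = 1/(B + 4*B²))
d(g) = 2*g² (d(g) = g² + g² = 2*g²)
y(-219)/d(-70) + 21501/(-4651) = (1/((-219)*(1 + 4*(-219))))/((2*(-70)²)) + 21501/(-4651) = (-1/(219*(1 - 876)))/((2*4900)) + 21501*(-1/4651) = -1/219/(-875)/9800 - 21501/4651 = -1/219*(-1/875)*(1/9800) - 21501/4651 = (1/191625)*(1/9800) - 21501/4651 = 1/1877925000 - 21501/4651 = -40377265420349/8734229175000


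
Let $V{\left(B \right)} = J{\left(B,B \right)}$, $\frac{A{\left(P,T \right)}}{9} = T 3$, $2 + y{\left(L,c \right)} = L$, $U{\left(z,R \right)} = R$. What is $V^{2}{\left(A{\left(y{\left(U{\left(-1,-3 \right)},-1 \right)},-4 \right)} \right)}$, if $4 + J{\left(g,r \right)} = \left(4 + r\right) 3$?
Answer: $99856$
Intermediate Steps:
$y{\left(L,c \right)} = -2 + L$
$J{\left(g,r \right)} = 8 + 3 r$ ($J{\left(g,r \right)} = -4 + \left(4 + r\right) 3 = -4 + \left(12 + 3 r\right) = 8 + 3 r$)
$A{\left(P,T \right)} = 27 T$ ($A{\left(P,T \right)} = 9 T 3 = 9 \cdot 3 T = 27 T$)
$V{\left(B \right)} = 8 + 3 B$
$V^{2}{\left(A{\left(y{\left(U{\left(-1,-3 \right)},-1 \right)},-4 \right)} \right)} = \left(8 + 3 \cdot 27 \left(-4\right)\right)^{2} = \left(8 + 3 \left(-108\right)\right)^{2} = \left(8 - 324\right)^{2} = \left(-316\right)^{2} = 99856$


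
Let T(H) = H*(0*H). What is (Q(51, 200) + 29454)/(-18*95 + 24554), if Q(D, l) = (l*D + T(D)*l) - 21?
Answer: 39633/22844 ≈ 1.7349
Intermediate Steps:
T(H) = 0 (T(H) = H*0 = 0)
Q(D, l) = -21 + D*l (Q(D, l) = (l*D + 0*l) - 21 = (D*l + 0) - 21 = D*l - 21 = -21 + D*l)
(Q(51, 200) + 29454)/(-18*95 + 24554) = ((-21 + 51*200) + 29454)/(-18*95 + 24554) = ((-21 + 10200) + 29454)/(-1710 + 24554) = (10179 + 29454)/22844 = 39633*(1/22844) = 39633/22844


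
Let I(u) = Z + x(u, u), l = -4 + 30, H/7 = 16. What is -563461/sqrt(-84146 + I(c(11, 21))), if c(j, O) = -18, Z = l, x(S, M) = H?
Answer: 563461*I*sqrt(21002)/42004 ≈ 1944.0*I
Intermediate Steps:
H = 112 (H = 7*16 = 112)
x(S, M) = 112
l = 26
Z = 26
I(u) = 138 (I(u) = 26 + 112 = 138)
-563461/sqrt(-84146 + I(c(11, 21))) = -563461/sqrt(-84146 + 138) = -563461*(-I*sqrt(21002)/42004) = -(-563461)*I*sqrt(21002)/42004 = 563461*I*sqrt(21002)/42004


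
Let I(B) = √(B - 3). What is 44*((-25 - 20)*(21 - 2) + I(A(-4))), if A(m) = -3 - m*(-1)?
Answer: -37620 + 44*I*√10 ≈ -37620.0 + 139.14*I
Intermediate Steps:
A(m) = -3 + m (A(m) = -3 - (-1)*m = -3 + m)
I(B) = √(-3 + B)
44*((-25 - 20)*(21 - 2) + I(A(-4))) = 44*((-25 - 20)*(21 - 2) + √(-3 + (-3 - 4))) = 44*(-45*19 + √(-3 - 7)) = 44*(-855 + √(-10)) = 44*(-855 + I*√10) = -37620 + 44*I*√10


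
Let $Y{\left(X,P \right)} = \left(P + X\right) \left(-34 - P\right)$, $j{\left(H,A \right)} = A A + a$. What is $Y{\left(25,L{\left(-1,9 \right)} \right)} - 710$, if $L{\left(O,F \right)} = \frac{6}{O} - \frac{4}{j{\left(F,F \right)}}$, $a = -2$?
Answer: $- \frac{7736486}{6241} \approx -1239.6$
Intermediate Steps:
$j{\left(H,A \right)} = -2 + A^{2}$ ($j{\left(H,A \right)} = A A - 2 = A^{2} - 2 = -2 + A^{2}$)
$L{\left(O,F \right)} = - \frac{4}{-2 + F^{2}} + \frac{6}{O}$ ($L{\left(O,F \right)} = \frac{6}{O} - \frac{4}{-2 + F^{2}} = - \frac{4}{-2 + F^{2}} + \frac{6}{O}$)
$Y{\left(X,P \right)} = \left(-34 - P\right) \left(P + X\right)$
$Y{\left(25,L{\left(-1,9 \right)} \right)} - 710 = \left(- \left(- \frac{4}{-2 + 9^{2}} + \frac{6}{-1}\right)^{2} - 34 \left(- \frac{4}{-2 + 9^{2}} + \frac{6}{-1}\right) - 850 - \left(- \frac{4}{-2 + 9^{2}} + \frac{6}{-1}\right) 25\right) - 710 = \left(- \left(- \frac{4}{-2 + 81} + 6 \left(-1\right)\right)^{2} - 34 \left(- \frac{4}{-2 + 81} + 6 \left(-1\right)\right) - 850 - \left(- \frac{4}{-2 + 81} + 6 \left(-1\right)\right) 25\right) - 710 = \left(- \left(- \frac{4}{79} - 6\right)^{2} - 34 \left(- \frac{4}{79} - 6\right) - 850 - \left(- \frac{4}{79} - 6\right) 25\right) - 710 = \left(- \left(- \frac{478}{79}\right)^{2} - - \frac{16252}{79} - 850 - \left(- \frac{478}{79}\right) 25\right) - 710 = \left(\left(-1\right) \frac{228484}{6241} + \frac{16252}{79} - 850 + \frac{11950}{79}\right) - 710 = \left(- \frac{228484}{6241} + \frac{16252}{79} - 850 + \frac{11950}{79}\right) - 710 = - \frac{3305376}{6241} - 710 = - \frac{7736486}{6241}$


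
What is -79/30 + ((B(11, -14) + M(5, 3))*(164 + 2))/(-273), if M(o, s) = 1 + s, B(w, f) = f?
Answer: 3137/910 ≈ 3.4473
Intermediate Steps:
-79/30 + ((B(11, -14) + M(5, 3))*(164 + 2))/(-273) = -79/30 + ((-14 + (1 + 3))*(164 + 2))/(-273) = -79*1/30 + ((-14 + 4)*166)*(-1/273) = -79/30 - 10*166*(-1/273) = -79/30 - 1660*(-1/273) = -79/30 + 1660/273 = 3137/910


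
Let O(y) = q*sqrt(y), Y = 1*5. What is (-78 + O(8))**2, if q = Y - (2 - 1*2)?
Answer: 6284 - 1560*sqrt(2) ≈ 4077.8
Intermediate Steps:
Y = 5
q = 5 (q = 5 - (2 - 1*2) = 5 - (2 - 2) = 5 - 1*0 = 5 + 0 = 5)
O(y) = 5*sqrt(y)
(-78 + O(8))**2 = (-78 + 5*sqrt(8))**2 = (-78 + 5*(2*sqrt(2)))**2 = (-78 + 10*sqrt(2))**2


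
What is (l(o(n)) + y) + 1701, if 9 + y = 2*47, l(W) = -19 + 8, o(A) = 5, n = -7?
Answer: 1775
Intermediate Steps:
l(W) = -11
y = 85 (y = -9 + 2*47 = -9 + 94 = 85)
(l(o(n)) + y) + 1701 = (-11 + 85) + 1701 = 74 + 1701 = 1775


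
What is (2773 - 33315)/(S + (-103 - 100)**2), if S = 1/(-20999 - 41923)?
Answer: -1921763724/2592952697 ≈ -0.74115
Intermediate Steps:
S = -1/62922 (S = 1/(-62922) = -1/62922 ≈ -1.5893e-5)
(2773 - 33315)/(S + (-103 - 100)**2) = (2773 - 33315)/(-1/62922 + (-103 - 100)**2) = -30542/(-1/62922 + (-203)**2) = -30542/(-1/62922 + 41209) = -30542/2592952697/62922 = -30542*62922/2592952697 = -1921763724/2592952697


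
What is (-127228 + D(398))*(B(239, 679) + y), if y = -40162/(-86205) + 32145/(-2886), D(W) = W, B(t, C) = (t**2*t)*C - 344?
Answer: -9749738806360490911237/8292921 ≈ -1.1757e+15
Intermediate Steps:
B(t, C) = -344 + C*t**3 (B(t, C) = t**3*C - 344 = C*t**3 - 344 = -344 + C*t**3)
y = -885050731/82929210 (y = -40162*(-1/86205) + 32145*(-1/2886) = 40162/86205 - 10715/962 = -885050731/82929210 ≈ -10.672)
(-127228 + D(398))*(B(239, 679) + y) = (-127228 + 398)*((-344 + 679*239**3) - 885050731/82929210) = -126830*((-344 + 679*13651919) - 885050731/82929210) = -126830*((-344 + 9269653001) - 885050731/82929210) = -126830*(9269652657 - 885050731/82929210) = -126830*768724970934360239/82929210 = -9749738806360490911237/8292921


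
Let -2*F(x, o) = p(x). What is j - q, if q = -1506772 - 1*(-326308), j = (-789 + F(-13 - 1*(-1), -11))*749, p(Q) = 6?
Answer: 587256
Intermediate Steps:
F(x, o) = -3 (F(x, o) = -½*6 = -3)
j = -593208 (j = (-789 - 3)*749 = -792*749 = -593208)
q = -1180464 (q = -1506772 + 326308 = -1180464)
j - q = -593208 - 1*(-1180464) = -593208 + 1180464 = 587256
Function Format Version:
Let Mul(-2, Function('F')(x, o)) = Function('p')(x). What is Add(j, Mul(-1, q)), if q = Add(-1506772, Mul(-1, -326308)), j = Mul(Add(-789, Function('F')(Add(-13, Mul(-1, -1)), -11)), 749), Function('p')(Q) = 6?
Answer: 587256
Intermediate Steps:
Function('F')(x, o) = -3 (Function('F')(x, o) = Mul(Rational(-1, 2), 6) = -3)
j = -593208 (j = Mul(Add(-789, -3), 749) = Mul(-792, 749) = -593208)
q = -1180464 (q = Add(-1506772, 326308) = -1180464)
Add(j, Mul(-1, q)) = Add(-593208, Mul(-1, -1180464)) = Add(-593208, 1180464) = 587256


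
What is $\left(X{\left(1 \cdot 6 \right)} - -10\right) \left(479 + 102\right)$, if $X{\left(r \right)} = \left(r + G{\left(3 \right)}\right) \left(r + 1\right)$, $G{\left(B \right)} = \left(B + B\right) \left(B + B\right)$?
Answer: $176624$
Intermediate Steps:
$G{\left(B \right)} = 4 B^{2}$ ($G{\left(B \right)} = 2 B 2 B = 4 B^{2}$)
$X{\left(r \right)} = \left(1 + r\right) \left(36 + r\right)$ ($X{\left(r \right)} = \left(r + 4 \cdot 3^{2}\right) \left(r + 1\right) = \left(r + 4 \cdot 9\right) \left(1 + r\right) = \left(r + 36\right) \left(1 + r\right) = \left(36 + r\right) \left(1 + r\right) = \left(1 + r\right) \left(36 + r\right)$)
$\left(X{\left(1 \cdot 6 \right)} - -10\right) \left(479 + 102\right) = \left(\left(36 + \left(1 \cdot 6\right)^{2} + 37 \cdot 1 \cdot 6\right) - -10\right) \left(479 + 102\right) = \left(\left(36 + 6^{2} + 37 \cdot 6\right) + 10\right) 581 = \left(\left(36 + 36 + 222\right) + 10\right) 581 = \left(294 + 10\right) 581 = 304 \cdot 581 = 176624$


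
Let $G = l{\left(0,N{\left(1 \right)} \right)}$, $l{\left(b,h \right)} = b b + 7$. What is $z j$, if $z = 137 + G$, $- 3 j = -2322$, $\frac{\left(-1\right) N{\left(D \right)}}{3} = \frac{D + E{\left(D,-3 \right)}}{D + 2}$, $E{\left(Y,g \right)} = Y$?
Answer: $111456$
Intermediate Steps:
$N{\left(D \right)} = - \frac{6 D}{2 + D}$ ($N{\left(D \right)} = - 3 \frac{D + D}{D + 2} = - 3 \frac{2 D}{2 + D} = - \frac{6 D}{2 + D}$)
$l{\left(b,h \right)} = 7 + b^{2}$ ($l{\left(b,h \right)} = b^{2} + 7 = 7 + b^{2}$)
$j = 774$ ($j = \left(- \frac{1}{3}\right) \left(-2322\right) = 774$)
$G = 7$ ($G = 7 + 0^{2} = 7 + 0 = 7$)
$z = 144$ ($z = 137 + 7 = 144$)
$z j = 144 \cdot 774 = 111456$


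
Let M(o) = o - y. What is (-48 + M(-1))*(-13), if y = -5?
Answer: 572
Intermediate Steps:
M(o) = 5 + o (M(o) = o - 1*(-5) = o + 5 = 5 + o)
(-48 + M(-1))*(-13) = (-48 + (5 - 1))*(-13) = (-48 + 4)*(-13) = -44*(-13) = 572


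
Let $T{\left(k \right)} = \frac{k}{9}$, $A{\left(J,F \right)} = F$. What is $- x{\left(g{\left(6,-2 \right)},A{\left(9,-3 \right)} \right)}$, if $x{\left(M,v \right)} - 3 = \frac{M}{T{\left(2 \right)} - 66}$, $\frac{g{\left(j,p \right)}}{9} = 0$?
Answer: $-3$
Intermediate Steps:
$g{\left(j,p \right)} = 0$ ($g{\left(j,p \right)} = 9 \cdot 0 = 0$)
$T{\left(k \right)} = \frac{k}{9}$ ($T{\left(k \right)} = k \frac{1}{9} = \frac{k}{9}$)
$x{\left(M,v \right)} = 3 - \frac{9 M}{592}$ ($x{\left(M,v \right)} = 3 + \frac{M}{\frac{1}{9} \cdot 2 - 66} = 3 + \frac{M}{\frac{2}{9} - 66} = 3 + \frac{M}{- \frac{592}{9}} = 3 - \frac{9 M}{592}$)
$- x{\left(g{\left(6,-2 \right)},A{\left(9,-3 \right)} \right)} = - (3 - 0) = - (3 + 0) = \left(-1\right) 3 = -3$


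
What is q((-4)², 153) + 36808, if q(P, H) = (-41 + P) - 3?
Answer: 36780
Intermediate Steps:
q(P, H) = -44 + P
q((-4)², 153) + 36808 = (-44 + (-4)²) + 36808 = (-44 + 16) + 36808 = -28 + 36808 = 36780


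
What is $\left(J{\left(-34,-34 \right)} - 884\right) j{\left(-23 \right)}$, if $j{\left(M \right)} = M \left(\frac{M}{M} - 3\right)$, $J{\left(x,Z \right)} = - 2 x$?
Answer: $-37536$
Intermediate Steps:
$j{\left(M \right)} = - 2 M$ ($j{\left(M \right)} = M \left(1 - 3\right) = M \left(-2\right) = - 2 M$)
$\left(J{\left(-34,-34 \right)} - 884\right) j{\left(-23 \right)} = \left(\left(-2\right) \left(-34\right) - 884\right) \left(\left(-2\right) \left(-23\right)\right) = \left(68 - 884\right) 46 = \left(-816\right) 46 = -37536$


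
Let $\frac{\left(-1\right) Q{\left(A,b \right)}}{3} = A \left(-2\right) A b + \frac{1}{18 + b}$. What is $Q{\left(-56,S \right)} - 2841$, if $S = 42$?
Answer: $\frac{15748619}{20} \approx 7.8743 \cdot 10^{5}$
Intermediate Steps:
$Q{\left(A,b \right)} = - \frac{3}{18 + b} + 6 b A^{2}$ ($Q{\left(A,b \right)} = - 3 \left(A \left(-2\right) A b + \frac{1}{18 + b}\right) = - 3 \left(- 2 A A b + \frac{1}{18 + b}\right) = - 3 \left(- 2 A^{2} b + \frac{1}{18 + b}\right) = - 3 \left(- 2 b A^{2} + \frac{1}{18 + b}\right) = - 3 \left(\frac{1}{18 + b} - 2 b A^{2}\right) = - \frac{3}{18 + b} + 6 b A^{2}$)
$Q{\left(-56,S \right)} - 2841 = \frac{3 \left(-1 + 2 \left(-56\right)^{2} \cdot 42^{2} + 36 \cdot 42 \left(-56\right)^{2}\right)}{18 + 42} - 2841 = \frac{3 \left(-1 + 2 \cdot 3136 \cdot 1764 + 36 \cdot 42 \cdot 3136\right)}{60} - 2841 = 3 \cdot \frac{1}{60} \left(-1 + 11063808 + 4741632\right) - 2841 = 3 \cdot \frac{1}{60} \cdot 15805439 - 2841 = \frac{15805439}{20} - 2841 = \frac{15748619}{20}$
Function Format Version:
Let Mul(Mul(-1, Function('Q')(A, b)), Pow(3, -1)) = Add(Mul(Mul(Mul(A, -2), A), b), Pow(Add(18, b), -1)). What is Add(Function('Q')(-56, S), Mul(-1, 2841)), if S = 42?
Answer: Rational(15748619, 20) ≈ 7.8743e+5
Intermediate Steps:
Function('Q')(A, b) = Add(Mul(-3, Pow(Add(18, b), -1)), Mul(6, b, Pow(A, 2))) (Function('Q')(A, b) = Mul(-3, Add(Mul(Mul(Mul(A, -2), A), b), Pow(Add(18, b), -1))) = Mul(-3, Add(Mul(Mul(Mul(-2, A), A), b), Pow(Add(18, b), -1))) = Mul(-3, Add(Mul(Mul(-2, Pow(A, 2)), b), Pow(Add(18, b), -1))) = Mul(-3, Add(Mul(-2, b, Pow(A, 2)), Pow(Add(18, b), -1))) = Mul(-3, Add(Pow(Add(18, b), -1), Mul(-2, b, Pow(A, 2)))) = Add(Mul(-3, Pow(Add(18, b), -1)), Mul(6, b, Pow(A, 2))))
Add(Function('Q')(-56, S), Mul(-1, 2841)) = Add(Mul(3, Pow(Add(18, 42), -1), Add(-1, Mul(2, Pow(-56, 2), Pow(42, 2)), Mul(36, 42, Pow(-56, 2)))), Mul(-1, 2841)) = Add(Mul(3, Pow(60, -1), Add(-1, Mul(2, 3136, 1764), Mul(36, 42, 3136))), -2841) = Add(Mul(3, Rational(1, 60), Add(-1, 11063808, 4741632)), -2841) = Add(Mul(3, Rational(1, 60), 15805439), -2841) = Add(Rational(15805439, 20), -2841) = Rational(15748619, 20)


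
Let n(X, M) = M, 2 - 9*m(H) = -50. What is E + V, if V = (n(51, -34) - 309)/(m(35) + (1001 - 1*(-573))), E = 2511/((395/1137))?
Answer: 40591270161/5616110 ≈ 7227.6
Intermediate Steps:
m(H) = 52/9 (m(H) = 2/9 - ⅑*(-50) = 2/9 + 50/9 = 52/9)
E = 2855007/395 (E = 2511/((395*(1/1137))) = 2511/(395/1137) = 2511*(1137/395) = 2855007/395 ≈ 7227.9)
V = -3087/14218 (V = (-34 - 309)/(52/9 + (1001 - 1*(-573))) = -343/(52/9 + (1001 + 573)) = -343/(52/9 + 1574) = -343/14218/9 = -343*9/14218 = -3087/14218 ≈ -0.21712)
E + V = 2855007/395 - 3087/14218 = 40591270161/5616110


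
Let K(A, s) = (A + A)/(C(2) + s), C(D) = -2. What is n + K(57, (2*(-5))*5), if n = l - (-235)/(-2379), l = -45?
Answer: -225011/4758 ≈ -47.291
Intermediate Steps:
K(A, s) = 2*A/(-2 + s) (K(A, s) = (A + A)/(-2 + s) = (2*A)/(-2 + s) = 2*A/(-2 + s))
n = -107290/2379 (n = -45 - (-235)/(-2379) = -45 - (-235)*(-1)/2379 = -45 - 1*235/2379 = -45 - 235/2379 = -107290/2379 ≈ -45.099)
n + K(57, (2*(-5))*5) = -107290/2379 + 2*57/(-2 + (2*(-5))*5) = -107290/2379 + 2*57/(-2 - 10*5) = -107290/2379 + 2*57/(-2 - 50) = -107290/2379 + 2*57/(-52) = -107290/2379 + 2*57*(-1/52) = -107290/2379 - 57/26 = -225011/4758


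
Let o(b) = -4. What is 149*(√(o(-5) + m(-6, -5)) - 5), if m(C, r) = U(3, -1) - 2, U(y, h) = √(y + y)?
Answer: -745 + 149*I*√(6 - √6) ≈ -745.0 + 280.76*I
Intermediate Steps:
U(y, h) = √2*√y (U(y, h) = √(2*y) = √2*√y)
m(C, r) = -2 + √6 (m(C, r) = √2*√3 - 2 = √6 - 2 = -2 + √6)
149*(√(o(-5) + m(-6, -5)) - 5) = 149*(√(-4 + (-2 + √6)) - 5) = 149*(√(-6 + √6) - 5) = 149*(-5 + √(-6 + √6)) = -745 + 149*√(-6 + √6)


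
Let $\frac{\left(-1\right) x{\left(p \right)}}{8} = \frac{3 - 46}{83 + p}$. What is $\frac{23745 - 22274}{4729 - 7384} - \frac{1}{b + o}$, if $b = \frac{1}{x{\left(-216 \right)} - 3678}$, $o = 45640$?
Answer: $- \frac{32865795310567}{59316951682485} \approx -0.55407$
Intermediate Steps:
$x{\left(p \right)} = \frac{344}{83 + p}$ ($x{\left(p \right)} = - 8 \frac{3 - 46}{83 + p} = - 8 \left(- \frac{43}{83 + p}\right) = \frac{344}{83 + p}$)
$b = - \frac{133}{489518}$ ($b = \frac{1}{\frac{344}{83 - 216} - 3678} = \frac{1}{\frac{344}{-133} - 3678} = \frac{1}{344 \left(- \frac{1}{133}\right) - 3678} = \frac{1}{- \frac{344}{133} - 3678} = \frac{1}{- \frac{489518}{133}} = - \frac{133}{489518} \approx -0.0002717$)
$\frac{23745 - 22274}{4729 - 7384} - \frac{1}{b + o} = \frac{23745 - 22274}{4729 - 7384} - \frac{1}{- \frac{133}{489518} + 45640} = \frac{1471}{-2655} - \frac{1}{\frac{22341601387}{489518}} = 1471 \left(- \frac{1}{2655}\right) - \frac{489518}{22341601387} = - \frac{1471}{2655} - \frac{489518}{22341601387} = - \frac{32865795310567}{59316951682485}$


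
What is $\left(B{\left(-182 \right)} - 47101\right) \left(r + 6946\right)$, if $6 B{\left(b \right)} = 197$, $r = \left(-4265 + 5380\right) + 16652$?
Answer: $- \frac{6979173617}{6} \approx -1.1632 \cdot 10^{9}$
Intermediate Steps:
$r = 17767$ ($r = 1115 + 16652 = 17767$)
$B{\left(b \right)} = \frac{197}{6}$ ($B{\left(b \right)} = \frac{1}{6} \cdot 197 = \frac{197}{6}$)
$\left(B{\left(-182 \right)} - 47101\right) \left(r + 6946\right) = \left(\frac{197}{6} - 47101\right) \left(17767 + 6946\right) = \left(- \frac{282409}{6}\right) 24713 = - \frac{6979173617}{6}$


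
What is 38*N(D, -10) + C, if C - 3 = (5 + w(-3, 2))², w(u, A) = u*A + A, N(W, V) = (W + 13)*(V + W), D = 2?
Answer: -4556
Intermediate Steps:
N(W, V) = (13 + W)*(V + W)
w(u, A) = A + A*u (w(u, A) = A*u + A = A + A*u)
C = 4 (C = 3 + (5 + 2*(1 - 3))² = 3 + (5 + 2*(-2))² = 3 + (5 - 4)² = 3 + 1² = 3 + 1 = 4)
38*N(D, -10) + C = 38*(2² + 13*(-10) + 13*2 - 10*2) + 4 = 38*(4 - 130 + 26 - 20) + 4 = 38*(-120) + 4 = -4560 + 4 = -4556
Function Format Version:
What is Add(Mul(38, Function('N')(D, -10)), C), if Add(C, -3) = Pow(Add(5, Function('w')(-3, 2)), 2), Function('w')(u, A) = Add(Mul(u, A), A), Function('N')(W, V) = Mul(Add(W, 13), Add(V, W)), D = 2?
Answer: -4556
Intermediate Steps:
Function('N')(W, V) = Mul(Add(13, W), Add(V, W))
Function('w')(u, A) = Add(A, Mul(A, u)) (Function('w')(u, A) = Add(Mul(A, u), A) = Add(A, Mul(A, u)))
C = 4 (C = Add(3, Pow(Add(5, Mul(2, Add(1, -3))), 2)) = Add(3, Pow(Add(5, Mul(2, -2)), 2)) = Add(3, Pow(Add(5, -4), 2)) = Add(3, Pow(1, 2)) = Add(3, 1) = 4)
Add(Mul(38, Function('N')(D, -10)), C) = Add(Mul(38, Add(Pow(2, 2), Mul(13, -10), Mul(13, 2), Mul(-10, 2))), 4) = Add(Mul(38, Add(4, -130, 26, -20)), 4) = Add(Mul(38, -120), 4) = Add(-4560, 4) = -4556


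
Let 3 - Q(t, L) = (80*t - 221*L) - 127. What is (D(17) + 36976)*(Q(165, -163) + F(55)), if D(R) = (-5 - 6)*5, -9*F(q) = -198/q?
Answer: -9062739423/5 ≈ -1.8125e+9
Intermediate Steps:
F(q) = 22/q (F(q) = -(-22)/q = 22/q)
Q(t, L) = 130 - 80*t + 221*L (Q(t, L) = 3 - ((80*t - 221*L) - 127) = 3 - ((-221*L + 80*t) - 127) = 3 - (-127 - 221*L + 80*t) = 3 + (127 - 80*t + 221*L) = 130 - 80*t + 221*L)
D(R) = -55 (D(R) = -11*5 = -55)
(D(17) + 36976)*(Q(165, -163) + F(55)) = (-55 + 36976)*((130 - 80*165 + 221*(-163)) + 22/55) = 36921*((130 - 13200 - 36023) + 22*(1/55)) = 36921*(-49093 + ⅖) = 36921*(-245463/5) = -9062739423/5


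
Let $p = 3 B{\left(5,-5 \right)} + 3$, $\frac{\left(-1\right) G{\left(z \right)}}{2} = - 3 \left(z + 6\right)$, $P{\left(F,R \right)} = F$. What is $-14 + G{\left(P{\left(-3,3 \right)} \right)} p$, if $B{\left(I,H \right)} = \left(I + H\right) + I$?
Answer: $310$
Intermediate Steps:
$B{\left(I,H \right)} = H + 2 I$ ($B{\left(I,H \right)} = \left(H + I\right) + I = H + 2 I$)
$G{\left(z \right)} = 36 + 6 z$ ($G{\left(z \right)} = - 2 \left(- 3 \left(z + 6\right)\right) = - 2 \left(- 3 \left(6 + z\right)\right) = - 2 \left(-18 - 3 z\right) = 36 + 6 z$)
$p = 18$ ($p = 3 \left(-5 + 2 \cdot 5\right) + 3 = 3 \left(-5 + 10\right) + 3 = 3 \cdot 5 + 3 = 15 + 3 = 18$)
$-14 + G{\left(P{\left(-3,3 \right)} \right)} p = -14 + \left(36 + 6 \left(-3\right)\right) 18 = -14 + \left(36 - 18\right) 18 = -14 + 18 \cdot 18 = -14 + 324 = 310$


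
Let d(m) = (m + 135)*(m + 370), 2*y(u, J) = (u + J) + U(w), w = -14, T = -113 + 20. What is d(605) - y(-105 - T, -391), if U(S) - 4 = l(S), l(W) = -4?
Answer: 1443403/2 ≈ 7.2170e+5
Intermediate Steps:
T = -93
U(S) = 0 (U(S) = 4 - 4 = 0)
y(u, J) = J/2 + u/2 (y(u, J) = ((u + J) + 0)/2 = ((J + u) + 0)/2 = (J + u)/2 = J/2 + u/2)
d(m) = (135 + m)*(370 + m)
d(605) - y(-105 - T, -391) = (49950 + 605² + 505*605) - ((½)*(-391) + (-105 - 1*(-93))/2) = (49950 + 366025 + 305525) - (-391/2 + (-105 + 93)/2) = 721500 - (-391/2 + (½)*(-12)) = 721500 - (-391/2 - 6) = 721500 - 1*(-403/2) = 721500 + 403/2 = 1443403/2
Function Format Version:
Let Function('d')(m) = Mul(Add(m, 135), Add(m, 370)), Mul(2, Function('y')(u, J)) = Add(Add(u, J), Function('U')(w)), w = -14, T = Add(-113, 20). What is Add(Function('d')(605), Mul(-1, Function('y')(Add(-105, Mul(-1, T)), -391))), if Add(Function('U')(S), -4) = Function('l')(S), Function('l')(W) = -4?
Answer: Rational(1443403, 2) ≈ 7.2170e+5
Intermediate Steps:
T = -93
Function('U')(S) = 0 (Function('U')(S) = Add(4, -4) = 0)
Function('y')(u, J) = Add(Mul(Rational(1, 2), J), Mul(Rational(1, 2), u)) (Function('y')(u, J) = Mul(Rational(1, 2), Add(Add(u, J), 0)) = Mul(Rational(1, 2), Add(Add(J, u), 0)) = Mul(Rational(1, 2), Add(J, u)) = Add(Mul(Rational(1, 2), J), Mul(Rational(1, 2), u)))
Function('d')(m) = Mul(Add(135, m), Add(370, m))
Add(Function('d')(605), Mul(-1, Function('y')(Add(-105, Mul(-1, T)), -391))) = Add(Add(49950, Pow(605, 2), Mul(505, 605)), Mul(-1, Add(Mul(Rational(1, 2), -391), Mul(Rational(1, 2), Add(-105, Mul(-1, -93)))))) = Add(Add(49950, 366025, 305525), Mul(-1, Add(Rational(-391, 2), Mul(Rational(1, 2), Add(-105, 93))))) = Add(721500, Mul(-1, Add(Rational(-391, 2), Mul(Rational(1, 2), -12)))) = Add(721500, Mul(-1, Add(Rational(-391, 2), -6))) = Add(721500, Mul(-1, Rational(-403, 2))) = Add(721500, Rational(403, 2)) = Rational(1443403, 2)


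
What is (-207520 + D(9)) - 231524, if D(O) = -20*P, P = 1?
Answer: -439064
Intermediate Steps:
D(O) = -20 (D(O) = -20*1 = -20)
(-207520 + D(9)) - 231524 = (-207520 - 20) - 231524 = -207540 - 231524 = -439064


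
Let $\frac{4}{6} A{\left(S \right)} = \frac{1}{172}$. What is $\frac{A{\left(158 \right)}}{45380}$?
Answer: $\frac{3}{15610720} \approx 1.9218 \cdot 10^{-7}$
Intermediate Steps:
$A{\left(S \right)} = \frac{3}{344}$ ($A{\left(S \right)} = \frac{3}{2 \cdot 172} = \frac{3}{2} \cdot \frac{1}{172} = \frac{3}{344}$)
$\frac{A{\left(158 \right)}}{45380} = \frac{3}{344 \cdot 45380} = \frac{3}{344} \cdot \frac{1}{45380} = \frac{3}{15610720}$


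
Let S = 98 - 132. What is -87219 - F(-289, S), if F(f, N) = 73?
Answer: -87292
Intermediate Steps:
S = -34
-87219 - F(-289, S) = -87219 - 1*73 = -87219 - 73 = -87292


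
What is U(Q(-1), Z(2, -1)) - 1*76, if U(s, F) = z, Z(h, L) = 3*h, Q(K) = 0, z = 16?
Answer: -60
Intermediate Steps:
U(s, F) = 16
U(Q(-1), Z(2, -1)) - 1*76 = 16 - 1*76 = 16 - 76 = -60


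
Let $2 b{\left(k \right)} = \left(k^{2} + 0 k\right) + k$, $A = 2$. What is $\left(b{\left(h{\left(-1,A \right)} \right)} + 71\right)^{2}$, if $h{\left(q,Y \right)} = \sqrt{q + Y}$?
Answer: $5184$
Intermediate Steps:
$h{\left(q,Y \right)} = \sqrt{Y + q}$
$b{\left(k \right)} = \frac{k}{2} + \frac{k^{2}}{2}$ ($b{\left(k \right)} = \frac{\left(k^{2} + 0 k\right) + k}{2} = \frac{\left(k^{2} + 0\right) + k}{2} = \frac{k^{2} + k}{2} = \frac{k + k^{2}}{2} = \frac{k}{2} + \frac{k^{2}}{2}$)
$\left(b{\left(h{\left(-1,A \right)} \right)} + 71\right)^{2} = \left(\frac{\sqrt{2 - 1} \left(1 + \sqrt{2 - 1}\right)}{2} + 71\right)^{2} = \left(\frac{\sqrt{1} \left(1 + \sqrt{1}\right)}{2} + 71\right)^{2} = \left(\frac{1}{2} \cdot 1 \left(1 + 1\right) + 71\right)^{2} = \left(\frac{1}{2} \cdot 1 \cdot 2 + 71\right)^{2} = \left(1 + 71\right)^{2} = 72^{2} = 5184$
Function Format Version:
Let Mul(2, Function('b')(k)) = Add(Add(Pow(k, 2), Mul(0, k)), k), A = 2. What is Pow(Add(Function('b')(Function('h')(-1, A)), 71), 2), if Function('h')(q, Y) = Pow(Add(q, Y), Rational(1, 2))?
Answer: 5184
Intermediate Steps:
Function('h')(q, Y) = Pow(Add(Y, q), Rational(1, 2))
Function('b')(k) = Add(Mul(Rational(1, 2), k), Mul(Rational(1, 2), Pow(k, 2))) (Function('b')(k) = Mul(Rational(1, 2), Add(Add(Pow(k, 2), Mul(0, k)), k)) = Mul(Rational(1, 2), Add(Add(Pow(k, 2), 0), k)) = Mul(Rational(1, 2), Add(Pow(k, 2), k)) = Mul(Rational(1, 2), Add(k, Pow(k, 2))) = Add(Mul(Rational(1, 2), k), Mul(Rational(1, 2), Pow(k, 2))))
Pow(Add(Function('b')(Function('h')(-1, A)), 71), 2) = Pow(Add(Mul(Rational(1, 2), Pow(Add(2, -1), Rational(1, 2)), Add(1, Pow(Add(2, -1), Rational(1, 2)))), 71), 2) = Pow(Add(Mul(Rational(1, 2), Pow(1, Rational(1, 2)), Add(1, Pow(1, Rational(1, 2)))), 71), 2) = Pow(Add(Mul(Rational(1, 2), 1, Add(1, 1)), 71), 2) = Pow(Add(Mul(Rational(1, 2), 1, 2), 71), 2) = Pow(Add(1, 71), 2) = Pow(72, 2) = 5184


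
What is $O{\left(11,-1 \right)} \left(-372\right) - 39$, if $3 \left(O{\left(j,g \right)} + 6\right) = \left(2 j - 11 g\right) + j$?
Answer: $-3263$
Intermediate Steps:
$O{\left(j,g \right)} = -6 + j - \frac{11 g}{3}$ ($O{\left(j,g \right)} = -6 + \frac{\left(2 j - 11 g\right) + j}{3} = -6 + \frac{\left(- 11 g + 2 j\right) + j}{3} = -6 + \frac{- 11 g + 3 j}{3} = -6 - \left(- j + \frac{11 g}{3}\right) = -6 + j - \frac{11 g}{3}$)
$O{\left(11,-1 \right)} \left(-372\right) - 39 = \left(-6 + 11 - - \frac{11}{3}\right) \left(-372\right) - 39 = \left(-6 + 11 + \frac{11}{3}\right) \left(-372\right) - 39 = \frac{26}{3} \left(-372\right) - 39 = -3224 - 39 = -3263$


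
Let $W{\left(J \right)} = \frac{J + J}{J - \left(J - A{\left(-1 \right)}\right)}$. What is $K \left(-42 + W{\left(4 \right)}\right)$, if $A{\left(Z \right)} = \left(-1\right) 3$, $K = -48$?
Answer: $2144$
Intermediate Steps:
$A{\left(Z \right)} = -3$
$W{\left(J \right)} = - \frac{2 J}{3}$ ($W{\left(J \right)} = \frac{J + J}{J - \left(3 + J\right)} = \frac{2 J}{-3} = 2 J \left(- \frac{1}{3}\right) = - \frac{2 J}{3}$)
$K \left(-42 + W{\left(4 \right)}\right) = - 48 \left(-42 - \frac{8}{3}\right) = \left(-48\right) \left(- \frac{134}{3}\right) = 2144$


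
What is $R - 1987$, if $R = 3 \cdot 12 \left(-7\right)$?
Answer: $-2239$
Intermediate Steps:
$R = -252$ ($R = 36 \left(-7\right) = -252$)
$R - 1987 = -252 - 1987 = -2239$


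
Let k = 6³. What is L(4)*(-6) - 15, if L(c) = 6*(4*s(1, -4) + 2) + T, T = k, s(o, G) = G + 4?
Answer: -1383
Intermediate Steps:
k = 216
s(o, G) = 4 + G
T = 216
L(c) = 228 (L(c) = 6*(4*(4 - 4) + 2) + 216 = 6*(4*0 + 2) + 216 = 6*(0 + 2) + 216 = 6*2 + 216 = 12 + 216 = 228)
L(4)*(-6) - 15 = 228*(-6) - 15 = -1368 - 15 = -1383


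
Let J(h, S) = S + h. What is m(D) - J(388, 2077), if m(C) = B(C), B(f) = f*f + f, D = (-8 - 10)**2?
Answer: 102835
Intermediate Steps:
D = 324 (D = (-18)**2 = 324)
B(f) = f + f**2 (B(f) = f**2 + f = f + f**2)
m(C) = C*(1 + C)
m(D) - J(388, 2077) = 324*(1 + 324) - (2077 + 388) = 324*325 - 1*2465 = 105300 - 2465 = 102835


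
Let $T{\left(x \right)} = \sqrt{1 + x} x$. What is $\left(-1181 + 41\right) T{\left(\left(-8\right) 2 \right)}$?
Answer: $18240 i \sqrt{15} \approx 70643.0 i$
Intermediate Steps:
$T{\left(x \right)} = x \sqrt{1 + x}$
$\left(-1181 + 41\right) T{\left(\left(-8\right) 2 \right)} = \left(-1181 + 41\right) \left(-8\right) 2 \sqrt{1 - 16} = - 1140 \left(- 16 \sqrt{1 - 16}\right) = - 1140 \left(- 16 \sqrt{-15}\right) = - 1140 \left(- 16 i \sqrt{15}\right) = 18240 i \sqrt{15}$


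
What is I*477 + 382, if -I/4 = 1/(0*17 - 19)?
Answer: 9166/19 ≈ 482.42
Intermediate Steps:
I = 4/19 (I = -4/(0*17 - 19) = -4/(0 - 19) = -4/(-19) = -4*(-1/19) = 4/19 ≈ 0.21053)
I*477 + 382 = (4/19)*477 + 382 = 1908/19 + 382 = 9166/19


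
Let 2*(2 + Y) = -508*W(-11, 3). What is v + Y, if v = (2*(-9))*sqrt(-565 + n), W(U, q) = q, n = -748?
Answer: -764 - 18*I*sqrt(1313) ≈ -764.0 - 652.24*I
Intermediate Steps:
v = -18*I*sqrt(1313) (v = (2*(-9))*sqrt(-565 - 748) = -18*I*sqrt(1313) ≈ -652.24*I)
Y = -764 (Y = -2 + (-508*3)/2 = -2 + (1/2)*(-1524) = -2 - 762 = -764)
v + Y = -18*I*sqrt(1313) - 764 = -764 - 18*I*sqrt(1313)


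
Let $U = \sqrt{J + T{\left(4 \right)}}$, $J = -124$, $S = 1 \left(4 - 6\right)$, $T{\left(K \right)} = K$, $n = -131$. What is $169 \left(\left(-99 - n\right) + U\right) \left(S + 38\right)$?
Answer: $194688 + 12168 i \sqrt{30} \approx 1.9469 \cdot 10^{5} + 66647.0 i$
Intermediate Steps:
$S = -2$ ($S = 1 \left(-2\right) = -2$)
$U = 2 i \sqrt{30}$ ($U = \sqrt{-124 + 4} = \sqrt{-120} = 2 i \sqrt{30} \approx 10.954 i$)
$169 \left(\left(-99 - n\right) + U\right) \left(S + 38\right) = 169 \left(\left(-99 - -131\right) + 2 i \sqrt{30}\right) \left(-2 + 38\right) = 169 \left(\left(-99 + 131\right) + 2 i \sqrt{30}\right) 36 = 169 \left(32 + 2 i \sqrt{30}\right) 36 = 169 \left(1152 + 72 i \sqrt{30}\right) = 194688 + 12168 i \sqrt{30}$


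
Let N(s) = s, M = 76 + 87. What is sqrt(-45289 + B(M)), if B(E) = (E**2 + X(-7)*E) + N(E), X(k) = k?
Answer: 7*I*sqrt(402) ≈ 140.35*I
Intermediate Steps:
M = 163
B(E) = E**2 - 6*E (B(E) = (E**2 - 7*E) + E = E**2 - 6*E)
sqrt(-45289 + B(M)) = sqrt(-45289 + 163*(-6 + 163)) = sqrt(-45289 + 163*157) = sqrt(-45289 + 25591) = sqrt(-19698) = 7*I*sqrt(402)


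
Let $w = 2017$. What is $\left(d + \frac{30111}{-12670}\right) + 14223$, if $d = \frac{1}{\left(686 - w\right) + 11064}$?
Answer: $\frac{1753646197837}{123317110} \approx 14221.0$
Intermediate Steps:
$d = \frac{1}{9733}$ ($d = \frac{1}{\left(686 - 2017\right) + 11064} = \frac{1}{-1331 + 11064} = \frac{1}{9733} \approx 0.00010274$)
$\left(d + \frac{30111}{-12670}\right) + 14223 = \left(\frac{1}{9733} + \frac{30111}{-12670}\right) + 14223 = \left(\frac{1}{9733} + 30111 \left(- \frac{1}{12670}\right)\right) + 14223 = \left(\frac{1}{9733} - \frac{30111}{12670}\right) + 14223 = - \frac{293057693}{123317110} + 14223 = \frac{1753646197837}{123317110}$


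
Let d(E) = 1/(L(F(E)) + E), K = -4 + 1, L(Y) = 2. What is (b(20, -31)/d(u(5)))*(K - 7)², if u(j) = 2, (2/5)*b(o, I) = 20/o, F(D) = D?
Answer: 1000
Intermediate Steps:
b(o, I) = 50/o (b(o, I) = 5*(20/o)/2 = 50/o)
K = -3
d(E) = 1/(2 + E)
(b(20, -31)/d(u(5)))*(K - 7)² = ((50/20)/(1/(2 + 2)))*(-3 - 7)² = ((50*(1/20))/(1/4))*(-10)² = (5/(2*(¼)))*100 = ((5/2)*4)*100 = 10*100 = 1000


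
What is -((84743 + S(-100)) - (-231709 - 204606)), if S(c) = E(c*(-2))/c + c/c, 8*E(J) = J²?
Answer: -521009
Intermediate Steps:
E(J) = J²/8
S(c) = 1 + c/2 (S(c) = ((c*(-2))²/8)/c + c/c = ((-2*c)²/8)/c + 1 = ((4*c²)/8)/c + 1 = (c²/2)/c + 1 = c/2 + 1 = 1 + c/2)
-((84743 + S(-100)) - (-231709 - 204606)) = -((84743 + (1 + (½)*(-100))) - (-231709 - 204606)) = -((84743 + (1 - 50)) - 1*(-436315)) = -((84743 - 49) + 436315) = -(84694 + 436315) = -1*521009 = -521009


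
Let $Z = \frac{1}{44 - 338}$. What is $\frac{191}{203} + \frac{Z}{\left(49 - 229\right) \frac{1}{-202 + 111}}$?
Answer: $\frac{205903}{219240} \approx 0.93917$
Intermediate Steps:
$Z = - \frac{1}{294}$ ($Z = \frac{1}{44 - 338} = \frac{1}{-294} = - \frac{1}{294} \approx -0.0034014$)
$\frac{191}{203} + \frac{Z}{\left(49 - 229\right) \frac{1}{-202 + 111}} = \frac{191}{203} - \frac{1}{294 \frac{49 - 229}{-202 + 111}} = 191 \cdot \frac{1}{203} - \frac{1}{294 \left(- \frac{180}{-91}\right)} = \frac{191}{203} - \frac{1}{294 \left(\left(-180\right) \left(- \frac{1}{91}\right)\right)} = \frac{191}{203} - \frac{1}{294 \cdot \frac{180}{91}} = \frac{191}{203} - \frac{13}{7560} = \frac{205903}{219240}$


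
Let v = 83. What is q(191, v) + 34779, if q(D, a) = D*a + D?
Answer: 50823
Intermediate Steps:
q(D, a) = D + D*a
q(191, v) + 34779 = 191*(1 + 83) + 34779 = 191*84 + 34779 = 16044 + 34779 = 50823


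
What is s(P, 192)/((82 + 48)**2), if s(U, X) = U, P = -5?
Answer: -1/3380 ≈ -0.00029586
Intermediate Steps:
s(P, 192)/((82 + 48)**2) = -5/(82 + 48)**2 = -5/(130**2) = -5/16900 = -5*1/16900 = -1/3380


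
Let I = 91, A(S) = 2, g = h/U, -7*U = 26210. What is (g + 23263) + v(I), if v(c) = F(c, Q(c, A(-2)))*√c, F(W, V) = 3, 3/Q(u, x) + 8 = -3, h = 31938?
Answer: 304749832/13105 + 3*√91 ≈ 23283.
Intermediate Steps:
U = -26210/7 (U = -⅐*26210 = -26210/7 ≈ -3744.3)
g = -111783/13105 (g = 31938/(-26210/7) = 31938*(-7/26210) = -111783/13105 ≈ -8.5298)
Q(u, x) = -3/11 (Q(u, x) = 3/(-8 - 3) = 3/(-11) = 3*(-1/11) = -3/11)
v(c) = 3*√c
(g + 23263) + v(I) = (-111783/13105 + 23263) + 3*√91 = 304749832/13105 + 3*√91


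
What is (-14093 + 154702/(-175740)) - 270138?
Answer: -24975455321/87870 ≈ -2.8423e+5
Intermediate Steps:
(-14093 + 154702/(-175740)) - 270138 = (-14093 + 154702*(-1/175740)) - 270138 = (-14093 - 77351/87870) - 270138 = -1238429261/87870 - 270138 = -24975455321/87870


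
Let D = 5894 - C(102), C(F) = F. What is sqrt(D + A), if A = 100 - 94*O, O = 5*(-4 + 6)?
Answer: 2*sqrt(1238) ≈ 70.370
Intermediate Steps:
O = 10 (O = 5*2 = 10)
D = 5792 (D = 5894 - 1*102 = 5894 - 102 = 5792)
A = -840 (A = 100 - 94*10 = 100 - 940 = -840)
sqrt(D + A) = sqrt(5792 - 840) = sqrt(4952) = 2*sqrt(1238)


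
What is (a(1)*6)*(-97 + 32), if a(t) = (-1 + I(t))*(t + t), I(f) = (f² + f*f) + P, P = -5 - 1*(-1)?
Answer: 2340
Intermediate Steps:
P = -4 (P = -5 + 1 = -4)
I(f) = -4 + 2*f² (I(f) = (f² + f*f) - 4 = (f² + f²) - 4 = 2*f² - 4 = -4 + 2*f²)
a(t) = 2*t*(-5 + 2*t²) (a(t) = (-1 + (-4 + 2*t²))*(t + t) = (-5 + 2*t²)*(2*t) = 2*t*(-5 + 2*t²))
(a(1)*6)*(-97 + 32) = ((-10*1 + 4*1³)*6)*(-97 + 32) = ((-10 + 4*1)*6)*(-65) = ((-10 + 4)*6)*(-65) = -6*6*(-65) = -36*(-65) = 2340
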